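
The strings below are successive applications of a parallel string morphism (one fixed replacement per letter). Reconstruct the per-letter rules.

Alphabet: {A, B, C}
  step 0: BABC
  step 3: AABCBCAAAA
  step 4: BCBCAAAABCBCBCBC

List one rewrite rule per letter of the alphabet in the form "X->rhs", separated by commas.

A->BC, B->A, C->A

  step 3 ⇒ step 4: AABCBCAAAA ⇒ BC·BC·A·A·A·A·BC·BC·BC·BC
    A ↦ BC
    B ↦ A
    C ↦ A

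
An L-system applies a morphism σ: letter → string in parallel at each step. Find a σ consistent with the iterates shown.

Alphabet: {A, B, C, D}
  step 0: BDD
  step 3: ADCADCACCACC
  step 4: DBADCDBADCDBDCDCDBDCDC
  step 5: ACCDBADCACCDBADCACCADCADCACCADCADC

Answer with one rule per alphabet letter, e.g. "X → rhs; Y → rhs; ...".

  step 4 ⇒ step 5: DBADCDBADCDBDCDCDBDCDC ⇒ A·CC·DB·A·DC·A·CC·DB·A·DC·A·CC·A·DC·A·DC·A·CC·A·DC·A·DC
    A ↦ DB
    B ↦ CC
    C ↦ DC
    D ↦ A

A->DB, B->CC, C->DC, D->A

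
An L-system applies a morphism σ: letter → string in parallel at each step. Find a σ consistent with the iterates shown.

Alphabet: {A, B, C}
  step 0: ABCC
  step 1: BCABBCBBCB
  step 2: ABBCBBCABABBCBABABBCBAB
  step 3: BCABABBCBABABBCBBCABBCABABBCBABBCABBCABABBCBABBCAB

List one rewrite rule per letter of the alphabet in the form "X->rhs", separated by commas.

  step 2 ⇒ step 3: ABBCBBCABABBCBABABBCBAB ⇒ BC·AB·AB·BCB·AB·AB·BCB·BC·AB·BC·AB·AB·BCB·AB·BC·AB·BC·AB·AB·BCB·AB·BC·AB
    A ↦ BC
    B ↦ AB
    C ↦ BCB

A->BC, B->AB, C->BCB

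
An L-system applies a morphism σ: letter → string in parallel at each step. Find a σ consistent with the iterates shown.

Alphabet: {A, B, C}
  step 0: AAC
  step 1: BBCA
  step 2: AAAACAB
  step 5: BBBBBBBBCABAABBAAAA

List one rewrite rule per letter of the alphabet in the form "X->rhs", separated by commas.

  step 1 ⇒ step 2: BBCA ⇒ AA·AA·CA·B
    A ↦ B
    B ↦ AA
    C ↦ CA

A->B, B->AA, C->CA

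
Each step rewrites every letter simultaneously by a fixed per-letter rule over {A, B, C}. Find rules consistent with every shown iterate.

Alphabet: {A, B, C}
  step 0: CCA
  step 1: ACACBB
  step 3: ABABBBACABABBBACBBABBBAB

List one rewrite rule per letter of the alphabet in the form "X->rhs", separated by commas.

A->BB, B->AB, C->AC

  step 0 ⇒ step 1: CCA ⇒ AC·AC·BB
    A ↦ BB
    C ↦ AC
    B ↦ AB  (constrained at step 1)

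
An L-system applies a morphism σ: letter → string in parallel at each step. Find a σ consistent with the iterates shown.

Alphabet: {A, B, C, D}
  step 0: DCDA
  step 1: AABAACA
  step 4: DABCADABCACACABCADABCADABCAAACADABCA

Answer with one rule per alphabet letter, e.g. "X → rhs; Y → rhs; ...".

A->CA, B->DA, C->B, D->AA

  step 0 ⇒ step 1: DCDA ⇒ AA·B·AA·CA
    A ↦ CA
    C ↦ B
    D ↦ AA
    B ↦ DA  (constrained at step 1)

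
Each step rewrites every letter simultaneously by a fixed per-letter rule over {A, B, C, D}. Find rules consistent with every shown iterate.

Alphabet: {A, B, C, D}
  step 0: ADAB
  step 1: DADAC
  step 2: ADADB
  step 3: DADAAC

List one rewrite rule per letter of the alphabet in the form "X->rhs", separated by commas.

A->D, B->AC, C->B, D->A

  step 2 ⇒ step 3: ADADB ⇒ D·A·D·A·AC
    A ↦ D
    B ↦ AC
    D ↦ A
  step 1 ⇒ step 2: DADAC ⇒ A·D·A·D·B
    C ↦ B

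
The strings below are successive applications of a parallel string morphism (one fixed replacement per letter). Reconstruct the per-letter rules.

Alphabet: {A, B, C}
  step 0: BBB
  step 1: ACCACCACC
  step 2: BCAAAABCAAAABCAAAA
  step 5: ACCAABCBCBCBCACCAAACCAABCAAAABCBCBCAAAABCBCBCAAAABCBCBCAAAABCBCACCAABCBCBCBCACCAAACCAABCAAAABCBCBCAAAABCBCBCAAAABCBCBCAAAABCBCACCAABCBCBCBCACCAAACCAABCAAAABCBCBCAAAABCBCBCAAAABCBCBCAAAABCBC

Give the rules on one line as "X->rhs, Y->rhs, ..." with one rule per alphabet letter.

  step 1 ⇒ step 2: ACCACCACC ⇒ BC·AA·AA·BC·AA·AA·BC·AA·AA
    A ↦ BC
    C ↦ AA
  step 0 ⇒ step 1: BBB ⇒ ACC·ACC·ACC
    B ↦ ACC

A->BC, B->ACC, C->AA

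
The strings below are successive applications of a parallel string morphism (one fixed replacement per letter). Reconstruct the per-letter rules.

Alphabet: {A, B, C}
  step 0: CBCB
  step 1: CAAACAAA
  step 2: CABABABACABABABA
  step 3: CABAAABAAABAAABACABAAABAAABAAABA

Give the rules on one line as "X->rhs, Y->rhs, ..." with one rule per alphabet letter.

A->BA, B->AA, C->CA

  step 2 ⇒ step 3: CABABABACABABABA ⇒ CA·BA·AA·BA·AA·BA·AA·BA·CA·BA·AA·BA·AA·BA·AA·BA
    A ↦ BA
    B ↦ AA
    C ↦ CA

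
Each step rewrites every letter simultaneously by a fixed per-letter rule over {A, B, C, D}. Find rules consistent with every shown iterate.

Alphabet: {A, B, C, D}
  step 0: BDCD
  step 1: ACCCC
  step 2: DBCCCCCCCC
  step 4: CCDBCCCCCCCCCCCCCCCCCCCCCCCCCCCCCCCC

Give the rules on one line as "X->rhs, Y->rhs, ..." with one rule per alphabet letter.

A->DB, B->A, C->CC, D->C

  step 1 ⇒ step 2: ACCCC ⇒ DB·CC·CC·CC·CC
    A ↦ DB
    C ↦ CC
  step 0 ⇒ step 1: BDCD ⇒ A·C·CC·C
    B ↦ A
  step 0 ⇒ step 1: BDCD ⇒ A·C·CC·C
    D ↦ C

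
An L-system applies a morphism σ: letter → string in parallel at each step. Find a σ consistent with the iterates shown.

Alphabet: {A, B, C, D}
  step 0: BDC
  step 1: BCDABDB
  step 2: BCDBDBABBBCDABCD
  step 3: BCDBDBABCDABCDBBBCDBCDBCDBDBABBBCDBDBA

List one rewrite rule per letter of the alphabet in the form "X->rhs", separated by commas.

A->BB, B->BCD, C->BDB, D->A

  step 2 ⇒ step 3: BCDBDBABBBCDABCD ⇒ BCD·BDB·A·BCD·A·BCD·BB·BCD·BCD·BCD·BDB·A·BB·BCD·BDB·A
    A ↦ BB
    B ↦ BCD
    C ↦ BDB
    D ↦ A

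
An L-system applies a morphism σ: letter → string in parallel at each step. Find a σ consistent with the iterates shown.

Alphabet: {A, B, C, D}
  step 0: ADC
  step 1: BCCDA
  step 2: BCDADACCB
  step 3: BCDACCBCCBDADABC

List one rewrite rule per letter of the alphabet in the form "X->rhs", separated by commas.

  step 2 ⇒ step 3: BCDADACCB ⇒ BC·DA·CC·B·CC·B·DA·DA·BC
    A ↦ B
    B ↦ BC
    C ↦ DA
    D ↦ CC

A->B, B->BC, C->DA, D->CC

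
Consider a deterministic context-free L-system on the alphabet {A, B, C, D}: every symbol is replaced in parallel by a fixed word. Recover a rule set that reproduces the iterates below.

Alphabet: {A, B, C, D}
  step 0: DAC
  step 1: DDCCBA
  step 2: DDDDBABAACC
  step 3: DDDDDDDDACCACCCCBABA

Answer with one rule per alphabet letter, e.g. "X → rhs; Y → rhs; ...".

A->CC, B->A, C->BA, D->DD

  step 2 ⇒ step 3: DDDDBABAACC ⇒ DD·DD·DD·DD·A·CC·A·CC·CC·BA·BA
    A ↦ CC
    B ↦ A
    C ↦ BA
    D ↦ DD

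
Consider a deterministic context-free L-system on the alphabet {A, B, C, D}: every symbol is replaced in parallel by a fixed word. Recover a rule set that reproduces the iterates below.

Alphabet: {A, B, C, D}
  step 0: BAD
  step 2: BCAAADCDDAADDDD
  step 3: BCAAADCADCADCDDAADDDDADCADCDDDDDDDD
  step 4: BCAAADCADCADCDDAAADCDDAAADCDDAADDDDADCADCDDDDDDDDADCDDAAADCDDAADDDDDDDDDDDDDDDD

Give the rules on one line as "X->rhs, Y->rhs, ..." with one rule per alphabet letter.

A->ADC, B->BC, C->AA, D->DD

  step 3 ⇒ step 4: BCAAADCADCADCDDAADDDDADCADCDDDDDDDD ⇒ BC·AA·ADC·ADC·ADC·DD·AA·ADC·DD·AA·ADC·DD·AA·DD·DD·ADC·ADC·DD·DD·DD·DD·ADC·DD·AA·ADC·DD·AA·DD·DD·DD·DD·DD·DD·DD·DD
    A ↦ ADC
    B ↦ BC
    C ↦ AA
    D ↦ DD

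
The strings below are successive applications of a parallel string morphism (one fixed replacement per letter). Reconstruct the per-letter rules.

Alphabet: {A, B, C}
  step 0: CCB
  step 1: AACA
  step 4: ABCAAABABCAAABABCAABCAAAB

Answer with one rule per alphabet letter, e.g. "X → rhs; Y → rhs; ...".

  step 0 ⇒ step 1: CCB ⇒ A·A·CA
    B ↦ CA
    C ↦ A
    A ↦ AB  (constrained at step 1)

A->AB, B->CA, C->A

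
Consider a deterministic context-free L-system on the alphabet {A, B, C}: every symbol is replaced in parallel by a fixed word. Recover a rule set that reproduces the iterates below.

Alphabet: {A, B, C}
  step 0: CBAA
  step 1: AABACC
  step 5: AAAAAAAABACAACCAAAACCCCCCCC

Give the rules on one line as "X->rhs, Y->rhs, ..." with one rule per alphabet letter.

A->C, B->BA, C->AA

  step 0 ⇒ step 1: CBAA ⇒ AA·BA·C·C
    A ↦ C
    B ↦ BA
    C ↦ AA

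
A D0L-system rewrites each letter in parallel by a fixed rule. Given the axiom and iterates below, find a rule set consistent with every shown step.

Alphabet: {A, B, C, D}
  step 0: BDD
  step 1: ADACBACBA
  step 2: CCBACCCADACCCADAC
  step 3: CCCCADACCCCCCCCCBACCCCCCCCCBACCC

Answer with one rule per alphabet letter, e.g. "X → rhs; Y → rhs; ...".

  step 2 ⇒ step 3: CCBACCCADACCCADAC ⇒ CC·CC·ADA·C·CC·CC·CC·C·CBA·C·CC·CC·CC·C·CBA·C·CC
    A ↦ C
    B ↦ ADA
    C ↦ CC
    D ↦ CBA

A->C, B->ADA, C->CC, D->CBA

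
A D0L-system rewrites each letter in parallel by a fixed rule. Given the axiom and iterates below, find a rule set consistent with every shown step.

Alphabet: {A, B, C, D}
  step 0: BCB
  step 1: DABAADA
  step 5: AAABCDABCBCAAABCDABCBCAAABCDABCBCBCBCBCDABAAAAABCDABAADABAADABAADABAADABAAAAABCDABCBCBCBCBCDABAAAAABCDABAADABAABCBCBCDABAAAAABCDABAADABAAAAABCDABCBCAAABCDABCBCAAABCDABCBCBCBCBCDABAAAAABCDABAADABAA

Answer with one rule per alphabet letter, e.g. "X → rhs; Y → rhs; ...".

A->BC, B->DA, C->BAA, D->AAA

  step 0 ⇒ step 1: BCB ⇒ DA·BAA·DA
    B ↦ DA
    C ↦ BAA
    A ↦ BC  (constrained at step 1)
    D ↦ AAA  (constrained at step 1)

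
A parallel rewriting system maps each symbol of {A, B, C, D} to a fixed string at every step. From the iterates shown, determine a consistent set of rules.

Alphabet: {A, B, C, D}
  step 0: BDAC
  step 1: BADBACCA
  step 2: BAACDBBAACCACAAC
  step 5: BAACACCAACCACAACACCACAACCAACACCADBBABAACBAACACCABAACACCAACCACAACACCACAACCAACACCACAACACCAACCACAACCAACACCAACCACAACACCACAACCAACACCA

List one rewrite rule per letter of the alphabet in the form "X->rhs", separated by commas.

  step 1 ⇒ step 2: BADBACCA ⇒ BA·AC·DB·BA·AC·CA·CA·AC
    A ↦ AC
    B ↦ BA
    C ↦ CA
    D ↦ DB

A->AC, B->BA, C->CA, D->DB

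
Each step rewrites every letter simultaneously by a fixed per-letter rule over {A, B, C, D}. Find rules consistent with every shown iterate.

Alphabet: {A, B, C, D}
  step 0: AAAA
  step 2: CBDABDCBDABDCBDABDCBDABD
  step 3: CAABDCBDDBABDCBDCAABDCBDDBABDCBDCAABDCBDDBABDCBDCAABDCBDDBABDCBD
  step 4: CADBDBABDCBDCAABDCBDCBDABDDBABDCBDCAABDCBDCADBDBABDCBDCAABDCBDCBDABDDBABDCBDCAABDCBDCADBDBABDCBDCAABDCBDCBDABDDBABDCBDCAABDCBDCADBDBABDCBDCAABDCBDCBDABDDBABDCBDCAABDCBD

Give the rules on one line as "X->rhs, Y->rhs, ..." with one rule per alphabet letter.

A->DB, B->ABD, C->CA, D->CBD

  step 3 ⇒ step 4: CAABDCBDDBABDCBDCAABDCBDDBABDCBDCAABDCBDDBABDCBDCAABDCBDDBABDCBD ⇒ CA·DB·DB·ABD·CBD·CA·ABD·CBD·CBD·ABD·DB·ABD·CBD·CA·ABD·CBD·CA·DB·DB·ABD·CBD·CA·ABD·CBD·CBD·ABD·DB·ABD·CBD·CA·ABD·CBD·CA·DB·DB·ABD·CBD·CA·ABD·CBD·CBD·ABD·DB·ABD·CBD·CA·ABD·CBD·CA·DB·DB·ABD·CBD·CA·ABD·CBD·CBD·ABD·DB·ABD·CBD·CA·ABD·CBD
    A ↦ DB
    B ↦ ABD
    C ↦ CA
    D ↦ CBD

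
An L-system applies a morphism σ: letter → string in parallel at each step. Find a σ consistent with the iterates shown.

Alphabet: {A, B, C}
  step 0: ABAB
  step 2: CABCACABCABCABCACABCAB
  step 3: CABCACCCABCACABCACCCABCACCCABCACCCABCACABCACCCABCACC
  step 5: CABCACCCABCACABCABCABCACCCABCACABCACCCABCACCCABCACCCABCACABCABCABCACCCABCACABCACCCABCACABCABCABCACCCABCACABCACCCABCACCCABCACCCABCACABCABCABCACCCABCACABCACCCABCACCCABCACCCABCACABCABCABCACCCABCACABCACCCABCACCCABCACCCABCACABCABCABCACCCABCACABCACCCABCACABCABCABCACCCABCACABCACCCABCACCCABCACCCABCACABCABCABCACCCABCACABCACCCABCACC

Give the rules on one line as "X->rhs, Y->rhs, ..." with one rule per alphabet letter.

A->CA, B->CC, C->CAB

  step 2 ⇒ step 3: CABCACABCABCABCACABCAB ⇒ CAB·CA·CC·CAB·CA·CAB·CA·CC·CAB·CA·CC·CAB·CA·CC·CAB·CA·CAB·CA·CC·CAB·CA·CC
    A ↦ CA
    B ↦ CC
    C ↦ CAB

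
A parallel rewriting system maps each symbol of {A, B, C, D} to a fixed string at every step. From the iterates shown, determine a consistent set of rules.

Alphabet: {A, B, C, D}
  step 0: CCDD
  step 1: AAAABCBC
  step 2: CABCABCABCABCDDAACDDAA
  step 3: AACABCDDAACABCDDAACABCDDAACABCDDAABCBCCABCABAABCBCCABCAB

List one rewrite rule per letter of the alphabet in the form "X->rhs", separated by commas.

A->CAB, B->CDD, C->AA, D->BC

  step 2 ⇒ step 3: CABCABCABCABCDDAACDDAA ⇒ AA·CAB·CDD·AA·CAB·CDD·AA·CAB·CDD·AA·CAB·CDD·AA·BC·BC·CAB·CAB·AA·BC·BC·CAB·CAB
    A ↦ CAB
    B ↦ CDD
    C ↦ AA
    D ↦ BC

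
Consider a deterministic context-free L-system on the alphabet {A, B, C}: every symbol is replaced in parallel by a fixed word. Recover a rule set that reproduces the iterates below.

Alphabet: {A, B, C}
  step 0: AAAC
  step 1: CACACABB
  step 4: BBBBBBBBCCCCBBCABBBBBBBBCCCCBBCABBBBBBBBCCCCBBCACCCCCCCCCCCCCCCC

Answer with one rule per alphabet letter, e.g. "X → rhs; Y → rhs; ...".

A->CA, B->CC, C->BB

  step 0 ⇒ step 1: AAAC ⇒ CA·CA·CA·BB
    A ↦ CA
    C ↦ BB
    B ↦ CC  (constrained at step 1)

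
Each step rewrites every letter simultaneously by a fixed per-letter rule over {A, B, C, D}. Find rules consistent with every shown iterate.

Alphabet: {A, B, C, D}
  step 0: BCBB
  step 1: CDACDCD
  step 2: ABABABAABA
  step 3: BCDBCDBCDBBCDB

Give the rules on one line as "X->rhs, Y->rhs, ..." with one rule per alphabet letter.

  step 2 ⇒ step 3: ABABABAABA ⇒ B·CD·B·CD·B·CD·B·B·CD·B
    A ↦ B
    B ↦ CD
  step 0 ⇒ step 1: BCBB ⇒ CD·A·CD·CD
    C ↦ A
  step 1 ⇒ step 2: CDACDCD ⇒ A·BA·B·A·BA·A·BA
    D ↦ BA

A->B, B->CD, C->A, D->BA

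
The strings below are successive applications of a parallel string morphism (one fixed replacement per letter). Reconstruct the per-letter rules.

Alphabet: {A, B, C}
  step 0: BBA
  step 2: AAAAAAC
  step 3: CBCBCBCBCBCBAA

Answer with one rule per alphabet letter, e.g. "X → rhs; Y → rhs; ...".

  step 2 ⇒ step 3: AAAAAAC ⇒ CB·CB·CB·CB·CB·CB·AA
    A ↦ CB
    C ↦ AA
    B ↦ C  (constrained at step 0)

A->CB, B->C, C->AA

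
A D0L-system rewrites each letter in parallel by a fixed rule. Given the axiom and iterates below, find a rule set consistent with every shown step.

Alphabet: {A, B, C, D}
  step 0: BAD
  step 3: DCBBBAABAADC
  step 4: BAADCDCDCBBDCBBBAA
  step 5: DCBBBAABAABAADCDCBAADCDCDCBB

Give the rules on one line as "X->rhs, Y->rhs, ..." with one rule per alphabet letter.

  step 4 ⇒ step 5: BAADCDCDCBBDCBBBAA ⇒ DC·B·B·BA·A·BA·A·BA·A·DC·DC·BA·A·DC·DC·DC·B·B
    A ↦ B
    B ↦ DC
    C ↦ A
    D ↦ BA

A->B, B->DC, C->A, D->BA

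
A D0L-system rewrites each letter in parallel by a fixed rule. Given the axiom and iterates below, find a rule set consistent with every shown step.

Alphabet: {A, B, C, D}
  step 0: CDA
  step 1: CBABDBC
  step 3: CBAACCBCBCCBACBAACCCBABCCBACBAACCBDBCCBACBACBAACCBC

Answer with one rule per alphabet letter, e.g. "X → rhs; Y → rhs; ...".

A->BC, B->ACC, C->CBA, D->BD

  step 0 ⇒ step 1: CDA ⇒ CBA·BD·BC
    A ↦ BC
    C ↦ CBA
    D ↦ BD
    B ↦ ACC  (constrained at step 1)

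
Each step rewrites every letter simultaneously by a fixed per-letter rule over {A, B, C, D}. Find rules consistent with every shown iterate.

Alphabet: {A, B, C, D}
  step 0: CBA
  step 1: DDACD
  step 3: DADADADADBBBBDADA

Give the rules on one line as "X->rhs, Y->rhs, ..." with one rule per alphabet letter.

A->CD, B->DA, C->D, D->BB

  step 0 ⇒ step 1: CBA ⇒ D·DA·CD
    A ↦ CD
    B ↦ DA
    C ↦ D
    D ↦ BB  (constrained at step 1)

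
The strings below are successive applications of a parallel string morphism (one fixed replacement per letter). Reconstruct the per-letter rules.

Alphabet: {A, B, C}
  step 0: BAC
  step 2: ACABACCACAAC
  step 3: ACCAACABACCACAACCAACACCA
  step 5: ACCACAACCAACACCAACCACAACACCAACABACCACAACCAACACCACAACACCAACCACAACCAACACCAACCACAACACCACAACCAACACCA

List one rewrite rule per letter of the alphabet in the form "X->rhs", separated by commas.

  step 2 ⇒ step 3: ACABACCACAAC ⇒ AC·CA·AC·AB·AC·CA·CA·AC·CA·AC·AC·CA
    A ↦ AC
    B ↦ AB
    C ↦ CA

A->AC, B->AB, C->CA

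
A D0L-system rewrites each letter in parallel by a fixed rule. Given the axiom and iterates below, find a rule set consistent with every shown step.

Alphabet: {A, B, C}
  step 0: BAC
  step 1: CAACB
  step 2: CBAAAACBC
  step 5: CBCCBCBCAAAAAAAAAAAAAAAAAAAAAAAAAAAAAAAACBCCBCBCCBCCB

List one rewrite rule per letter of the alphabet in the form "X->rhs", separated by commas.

  step 1 ⇒ step 2: CAACB ⇒ CB·AA·AA·CB·C
    A ↦ AA
    B ↦ C
    C ↦ CB

A->AA, B->C, C->CB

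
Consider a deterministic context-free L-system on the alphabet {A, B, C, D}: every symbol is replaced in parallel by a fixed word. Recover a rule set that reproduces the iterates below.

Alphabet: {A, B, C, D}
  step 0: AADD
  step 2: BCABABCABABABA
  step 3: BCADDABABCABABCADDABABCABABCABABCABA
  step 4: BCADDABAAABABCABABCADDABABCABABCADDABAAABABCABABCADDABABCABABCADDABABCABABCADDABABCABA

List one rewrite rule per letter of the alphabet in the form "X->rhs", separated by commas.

A->BA, B->BCA, C->DDA, D->A

  step 3 ⇒ step 4: BCADDABABCABABCADDABABCABABCABABCABA ⇒ BCA·DDA·BA·A·A·BA·BCA·BA·BCA·DDA·BA·BCA·BA·BCA·DDA·BA·A·A·BA·BCA·BA·BCA·DDA·BA·BCA·BA·BCA·DDA·BA·BCA·BA·BCA·DDA·BA·BCA·BA
    A ↦ BA
    B ↦ BCA
    C ↦ DDA
    D ↦ A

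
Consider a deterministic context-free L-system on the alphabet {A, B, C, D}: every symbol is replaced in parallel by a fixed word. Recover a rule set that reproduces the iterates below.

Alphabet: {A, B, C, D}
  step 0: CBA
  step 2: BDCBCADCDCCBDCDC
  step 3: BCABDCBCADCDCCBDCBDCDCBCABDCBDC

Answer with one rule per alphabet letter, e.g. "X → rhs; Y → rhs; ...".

  step 2 ⇒ step 3: BDCBCADCDCCBDCDC ⇒ BCA·B·DC·BCA·DC·DCC·B·DC·B·DC·DC·BCA·B·DC·B·DC
    A ↦ DCC
    B ↦ BCA
    C ↦ DC
    D ↦ B

A->DCC, B->BCA, C->DC, D->B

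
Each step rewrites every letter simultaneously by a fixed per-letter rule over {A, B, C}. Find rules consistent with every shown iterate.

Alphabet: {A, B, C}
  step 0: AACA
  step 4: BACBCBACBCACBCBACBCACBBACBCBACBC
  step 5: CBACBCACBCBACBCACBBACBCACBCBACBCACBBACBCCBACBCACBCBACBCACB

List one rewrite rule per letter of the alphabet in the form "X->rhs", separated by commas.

A->B, B->C, C->ACB

  step 4 ⇒ step 5: BACBCBACBCACBCBACBCACBBACBCBACBC ⇒ C·B·ACB·C·ACB·C·B·ACB·C·ACB·B·ACB·C·ACB·C·B·ACB·C·ACB·B·ACB·C·C·B·ACB·C·ACB·C·B·ACB·C·ACB
    A ↦ B
    B ↦ C
    C ↦ ACB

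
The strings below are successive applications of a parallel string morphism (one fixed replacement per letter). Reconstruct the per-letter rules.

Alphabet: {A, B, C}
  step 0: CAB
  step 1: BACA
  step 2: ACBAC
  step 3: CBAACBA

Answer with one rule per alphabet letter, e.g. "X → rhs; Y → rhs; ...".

A->C, B->A, C->BA

  step 2 ⇒ step 3: ACBAC ⇒ C·BA·A·C·BA
    A ↦ C
    B ↦ A
    C ↦ BA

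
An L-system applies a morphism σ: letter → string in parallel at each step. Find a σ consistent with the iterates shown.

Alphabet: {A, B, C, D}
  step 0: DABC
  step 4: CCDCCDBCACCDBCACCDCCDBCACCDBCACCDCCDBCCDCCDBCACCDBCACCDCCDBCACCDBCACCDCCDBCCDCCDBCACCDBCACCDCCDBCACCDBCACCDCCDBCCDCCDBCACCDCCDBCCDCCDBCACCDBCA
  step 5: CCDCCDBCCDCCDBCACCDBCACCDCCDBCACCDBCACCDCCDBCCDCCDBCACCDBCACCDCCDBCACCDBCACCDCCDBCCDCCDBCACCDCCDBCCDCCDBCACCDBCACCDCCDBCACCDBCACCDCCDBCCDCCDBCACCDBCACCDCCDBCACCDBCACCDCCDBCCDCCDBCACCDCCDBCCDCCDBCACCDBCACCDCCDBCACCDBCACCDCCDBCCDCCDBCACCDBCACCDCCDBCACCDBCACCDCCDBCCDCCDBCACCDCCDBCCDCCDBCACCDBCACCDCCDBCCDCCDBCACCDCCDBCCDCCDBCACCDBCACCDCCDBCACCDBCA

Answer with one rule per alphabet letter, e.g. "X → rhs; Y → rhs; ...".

  step 4 ⇒ step 5: CCDCCDBCACCDBCACCDCCDBCACCDBCACCDCCDBCCDCCDBCACCDBCACCDCCDBCACCDBCACCDCCDBCCDCCDBCACCDBCACCDCCDBCACCDBCACCDCCDBCCDCCDBCACCDCCDBCCDCCDBCACCDBCA ⇒ CCD·CCD·B·CCD·CCD·B·CA·CCD·BCA·CCD·CCD·B·CA·CCD·BCA·CCD·CCD·B·CCD·CCD·B·CA·CCD·BCA·CCD·CCD·B·CA·CCD·BCA·CCD·CCD·B·CCD·CCD·B·CA·CCD·CCD·B·CCD·CCD·B·CA·CCD·BCA·CCD·CCD·B·CA·CCD·BCA·CCD·CCD·B·CCD·CCD·B·CA·CCD·BCA·CCD·CCD·B·CA·CCD·BCA·CCD·CCD·B·CCD·CCD·B·CA·CCD·CCD·B·CCD·CCD·B·CA·CCD·BCA·CCD·CCD·B·CA·CCD·BCA·CCD·CCD·B·CCD·CCD·B·CA·CCD·BCA·CCD·CCD·B·CA·CCD·BCA·CCD·CCD·B·CCD·CCD·B·CA·CCD·CCD·B·CCD·CCD·B·CA·CCD·BCA·CCD·CCD·B·CCD·CCD·B·CA·CCD·CCD·B·CCD·CCD·B·CA·CCD·BCA·CCD·CCD·B·CA·CCD·BCA
    A ↦ BCA
    B ↦ CA
    C ↦ CCD
    D ↦ B

A->BCA, B->CA, C->CCD, D->B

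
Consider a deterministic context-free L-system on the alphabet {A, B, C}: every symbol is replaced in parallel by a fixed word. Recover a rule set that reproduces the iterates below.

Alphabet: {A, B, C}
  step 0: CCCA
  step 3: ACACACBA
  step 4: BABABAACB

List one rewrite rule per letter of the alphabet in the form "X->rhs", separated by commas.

  step 3 ⇒ step 4: ACACACBA ⇒ B·A·B·A·B·A·AC·B
    A ↦ B
    B ↦ AC
    C ↦ A

A->B, B->AC, C->A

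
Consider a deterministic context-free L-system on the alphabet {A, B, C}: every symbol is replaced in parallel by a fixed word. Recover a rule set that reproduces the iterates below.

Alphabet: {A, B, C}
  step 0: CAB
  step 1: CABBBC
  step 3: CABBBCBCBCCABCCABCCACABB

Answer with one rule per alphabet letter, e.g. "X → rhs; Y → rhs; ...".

  step 0 ⇒ step 1: CAB ⇒ CA·BB·BC
    A ↦ BB
    B ↦ BC
    C ↦ CA

A->BB, B->BC, C->CA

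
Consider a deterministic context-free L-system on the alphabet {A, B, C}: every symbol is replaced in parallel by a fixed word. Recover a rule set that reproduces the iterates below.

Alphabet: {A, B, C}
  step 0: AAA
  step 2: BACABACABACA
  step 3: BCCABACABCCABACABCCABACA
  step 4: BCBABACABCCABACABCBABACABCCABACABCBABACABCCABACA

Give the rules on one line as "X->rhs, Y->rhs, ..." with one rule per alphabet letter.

A->CA, B->BC, C->BA

  step 3 ⇒ step 4: BCCABACABCCABACABCCABACA ⇒ BC·BA·BA·CA·BC·CA·BA·CA·BC·BA·BA·CA·BC·CA·BA·CA·BC·BA·BA·CA·BC·CA·BA·CA
    A ↦ CA
    B ↦ BC
    C ↦ BA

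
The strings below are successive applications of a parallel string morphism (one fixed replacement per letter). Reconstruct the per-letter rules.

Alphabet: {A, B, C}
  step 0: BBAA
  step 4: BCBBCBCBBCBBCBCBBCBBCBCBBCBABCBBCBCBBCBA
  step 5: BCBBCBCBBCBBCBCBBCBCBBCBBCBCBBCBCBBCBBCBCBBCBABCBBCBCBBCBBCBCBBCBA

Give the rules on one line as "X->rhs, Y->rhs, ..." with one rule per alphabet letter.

A->BA, B->BC, C->B

  step 4 ⇒ step 5: BCBBCBCBBCBBCBCBBCBBCBCBBCBABCBBCBCBBCBA ⇒ BC·B·BC·BC·B·BC·B·BC·BC·B·BC·BC·B·BC·B·BC·BC·B·BC·BC·B·BC·B·BC·BC·B·BC·BA·BC·B·BC·BC·B·BC·B·BC·BC·B·BC·BA
    A ↦ BA
    B ↦ BC
    C ↦ B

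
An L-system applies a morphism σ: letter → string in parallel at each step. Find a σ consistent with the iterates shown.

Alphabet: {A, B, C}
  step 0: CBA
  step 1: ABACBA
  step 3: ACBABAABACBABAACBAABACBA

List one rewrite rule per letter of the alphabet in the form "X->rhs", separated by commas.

A->BA, B->AC, C->AB

  step 0 ⇒ step 1: CBA ⇒ AB·AC·BA
    A ↦ BA
    B ↦ AC
    C ↦ AB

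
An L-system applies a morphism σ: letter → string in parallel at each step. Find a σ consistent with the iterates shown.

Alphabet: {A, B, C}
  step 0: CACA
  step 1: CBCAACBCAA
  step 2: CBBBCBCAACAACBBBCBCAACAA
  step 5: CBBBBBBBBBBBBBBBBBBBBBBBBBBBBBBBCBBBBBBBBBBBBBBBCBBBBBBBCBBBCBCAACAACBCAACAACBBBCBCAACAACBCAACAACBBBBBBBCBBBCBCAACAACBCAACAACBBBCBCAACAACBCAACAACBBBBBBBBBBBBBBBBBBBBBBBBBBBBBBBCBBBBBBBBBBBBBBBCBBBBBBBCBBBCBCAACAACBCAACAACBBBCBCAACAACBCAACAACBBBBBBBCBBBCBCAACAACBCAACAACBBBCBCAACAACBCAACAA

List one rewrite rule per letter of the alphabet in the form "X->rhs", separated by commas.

  step 1 ⇒ step 2: CBCAACBCAA ⇒ CB·BB·CB·CAA·CAA·CB·BB·CB·CAA·CAA
    A ↦ CAA
    B ↦ BB
    C ↦ CB

A->CAA, B->BB, C->CB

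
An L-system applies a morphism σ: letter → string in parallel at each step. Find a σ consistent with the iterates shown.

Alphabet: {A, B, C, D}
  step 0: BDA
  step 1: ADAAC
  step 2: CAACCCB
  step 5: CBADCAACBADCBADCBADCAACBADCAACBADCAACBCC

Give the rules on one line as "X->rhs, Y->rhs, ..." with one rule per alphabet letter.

  step 1 ⇒ step 2: ADAAC ⇒ C·AA·C·C·CB
    A ↦ C
    C ↦ CB
    D ↦ AA
  step 0 ⇒ step 1: BDA ⇒ AD·AA·C
    B ↦ AD

A->C, B->AD, C->CB, D->AA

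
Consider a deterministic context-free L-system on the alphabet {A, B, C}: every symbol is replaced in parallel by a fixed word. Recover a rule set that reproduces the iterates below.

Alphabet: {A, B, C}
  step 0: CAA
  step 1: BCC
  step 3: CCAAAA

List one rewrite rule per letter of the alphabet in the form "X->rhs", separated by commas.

  step 0 ⇒ step 1: CAA ⇒ B·C·C
    A ↦ C
    C ↦ B
    B ↦ AA  (constrained at step 1)

A->C, B->AA, C->B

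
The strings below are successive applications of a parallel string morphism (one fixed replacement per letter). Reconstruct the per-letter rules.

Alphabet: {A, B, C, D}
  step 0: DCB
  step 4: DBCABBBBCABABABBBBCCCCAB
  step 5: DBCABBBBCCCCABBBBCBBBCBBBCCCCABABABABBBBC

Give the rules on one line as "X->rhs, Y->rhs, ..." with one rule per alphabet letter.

A->BBB, B->C, C->AB, D->DB

  step 4 ⇒ step 5: DBCABBBBCABABABBBBCCCCAB ⇒ DB·C·AB·BBB·C·C·C·C·AB·BBB·C·BBB·C·BBB·C·C·C·C·AB·AB·AB·AB·BBB·C
    A ↦ BBB
    B ↦ C
    C ↦ AB
    D ↦ DB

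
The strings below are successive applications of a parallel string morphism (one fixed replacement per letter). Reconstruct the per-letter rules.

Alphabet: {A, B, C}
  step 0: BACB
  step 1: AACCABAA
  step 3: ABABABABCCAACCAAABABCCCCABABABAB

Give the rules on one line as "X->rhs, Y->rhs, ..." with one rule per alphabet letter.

A->CC, B->AA, C->AB

  step 0 ⇒ step 1: BACB ⇒ AA·CC·AB·AA
    A ↦ CC
    B ↦ AA
    C ↦ AB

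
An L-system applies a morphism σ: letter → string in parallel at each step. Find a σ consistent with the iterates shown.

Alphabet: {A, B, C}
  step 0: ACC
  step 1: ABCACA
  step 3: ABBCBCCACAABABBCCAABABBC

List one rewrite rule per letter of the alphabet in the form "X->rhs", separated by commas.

A->AB, B->BC, C->CA

  step 0 ⇒ step 1: ACC ⇒ AB·CA·CA
    A ↦ AB
    C ↦ CA
    B ↦ BC  (constrained at step 1)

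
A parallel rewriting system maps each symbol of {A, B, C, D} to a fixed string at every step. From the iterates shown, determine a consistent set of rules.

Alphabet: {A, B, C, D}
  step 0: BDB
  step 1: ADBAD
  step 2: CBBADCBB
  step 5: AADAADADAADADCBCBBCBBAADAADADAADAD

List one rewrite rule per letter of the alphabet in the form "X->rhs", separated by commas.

  step 1 ⇒ step 2: ADBAD ⇒ CB·B·AD·CB·B
    A ↦ CB
    B ↦ AD
    D ↦ B
    C ↦ A  (constrained at step 2)

A->CB, B->AD, C->A, D->B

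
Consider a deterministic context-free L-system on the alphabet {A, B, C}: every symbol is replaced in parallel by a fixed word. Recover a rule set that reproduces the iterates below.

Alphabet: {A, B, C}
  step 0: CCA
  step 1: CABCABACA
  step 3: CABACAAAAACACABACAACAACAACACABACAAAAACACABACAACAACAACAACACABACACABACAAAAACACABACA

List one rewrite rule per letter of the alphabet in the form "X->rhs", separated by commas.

A->ACA, B->AAA, C->CAB

  step 0 ⇒ step 1: CCA ⇒ CAB·CAB·ACA
    A ↦ ACA
    C ↦ CAB
    B ↦ AAA  (constrained at step 1)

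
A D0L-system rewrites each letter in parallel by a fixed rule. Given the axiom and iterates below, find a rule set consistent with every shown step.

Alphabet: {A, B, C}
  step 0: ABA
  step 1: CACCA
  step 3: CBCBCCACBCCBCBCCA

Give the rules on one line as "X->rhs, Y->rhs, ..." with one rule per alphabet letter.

A->CA, B->C, C->BC

  step 0 ⇒ step 1: ABA ⇒ CA·C·CA
    A ↦ CA
    B ↦ C
    C ↦ BC  (constrained at step 1)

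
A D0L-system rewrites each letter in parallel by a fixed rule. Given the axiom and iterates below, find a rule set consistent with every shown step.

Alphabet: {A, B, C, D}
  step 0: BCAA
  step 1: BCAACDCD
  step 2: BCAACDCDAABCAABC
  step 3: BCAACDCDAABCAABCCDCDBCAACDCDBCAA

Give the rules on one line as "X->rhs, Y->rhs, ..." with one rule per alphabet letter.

  step 2 ⇒ step 3: BCAACDCDAABCAABC ⇒ BC·AA·CD·CD·AA·BC·AA·BC·CD·CD·BC·AA·CD·CD·BC·AA
    A ↦ CD
    B ↦ BC
    C ↦ AA
    D ↦ BC

A->CD, B->BC, C->AA, D->BC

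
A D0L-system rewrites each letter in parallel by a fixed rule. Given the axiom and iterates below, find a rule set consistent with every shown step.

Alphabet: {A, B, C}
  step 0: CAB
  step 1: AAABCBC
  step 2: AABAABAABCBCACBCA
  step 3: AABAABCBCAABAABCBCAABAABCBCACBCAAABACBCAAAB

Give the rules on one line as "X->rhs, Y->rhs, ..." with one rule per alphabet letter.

A->AAB, B->CBC, C->A

  step 2 ⇒ step 3: AABAABAABCBCACBCA ⇒ AAB·AAB·CBC·AAB·AAB·CBC·AAB·AAB·CBC·A·CBC·A·AAB·A·CBC·A·AAB
    A ↦ AAB
    B ↦ CBC
    C ↦ A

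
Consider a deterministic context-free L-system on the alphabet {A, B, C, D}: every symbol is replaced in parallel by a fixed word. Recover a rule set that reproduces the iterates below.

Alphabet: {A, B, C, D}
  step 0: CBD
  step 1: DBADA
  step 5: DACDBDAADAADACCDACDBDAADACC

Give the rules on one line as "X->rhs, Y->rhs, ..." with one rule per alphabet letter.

  step 0 ⇒ step 1: CBD ⇒ DB·A·DA
    B ↦ A
    C ↦ DB
    D ↦ DA
    A ↦ C  (constrained at step 1)

A->C, B->A, C->DB, D->DA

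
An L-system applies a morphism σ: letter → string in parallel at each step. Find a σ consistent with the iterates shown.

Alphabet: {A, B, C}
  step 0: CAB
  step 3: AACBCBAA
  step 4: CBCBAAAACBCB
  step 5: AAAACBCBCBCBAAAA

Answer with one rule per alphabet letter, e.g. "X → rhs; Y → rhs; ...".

  step 4 ⇒ step 5: CBCBAAAACBCB ⇒ A·A·A·A·CB·CB·CB·CB·A·A·A·A
    A ↦ CB
    B ↦ A
    C ↦ A

A->CB, B->A, C->A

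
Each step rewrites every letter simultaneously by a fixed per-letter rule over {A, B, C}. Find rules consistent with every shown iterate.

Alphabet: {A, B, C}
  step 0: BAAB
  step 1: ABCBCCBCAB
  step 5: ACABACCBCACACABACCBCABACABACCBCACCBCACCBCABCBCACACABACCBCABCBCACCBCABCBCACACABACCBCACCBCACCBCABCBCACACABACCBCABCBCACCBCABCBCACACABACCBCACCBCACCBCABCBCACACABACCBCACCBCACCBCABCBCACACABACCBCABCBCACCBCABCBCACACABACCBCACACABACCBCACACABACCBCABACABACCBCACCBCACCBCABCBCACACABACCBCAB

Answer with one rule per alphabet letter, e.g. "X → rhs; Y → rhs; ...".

A->CBC, B->AB, C->AC

  step 0 ⇒ step 1: BAAB ⇒ AB·CBC·CBC·AB
    A ↦ CBC
    B ↦ AB
    C ↦ AC  (constrained at step 1)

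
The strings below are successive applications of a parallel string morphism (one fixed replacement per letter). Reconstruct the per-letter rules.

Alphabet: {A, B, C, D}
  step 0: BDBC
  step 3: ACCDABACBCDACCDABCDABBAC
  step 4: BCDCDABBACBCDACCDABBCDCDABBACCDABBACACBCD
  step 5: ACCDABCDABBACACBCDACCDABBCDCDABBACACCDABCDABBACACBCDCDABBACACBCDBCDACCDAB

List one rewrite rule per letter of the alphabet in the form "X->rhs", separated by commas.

A->B, B->AC, C->CD, D->AB

  step 4 ⇒ step 5: BCDCDABBACBCDACCDABBCDCDABBACCDABBACACBCD ⇒ AC·CD·AB·CD·AB·B·AC·AC·B·CD·AC·CD·AB·B·CD·CD·AB·B·AC·AC·CD·AB·CD·AB·B·AC·AC·B·CD·CD·AB·B·AC·AC·B·CD·B·CD·AC·CD·AB
    A ↦ B
    B ↦ AC
    C ↦ CD
    D ↦ AB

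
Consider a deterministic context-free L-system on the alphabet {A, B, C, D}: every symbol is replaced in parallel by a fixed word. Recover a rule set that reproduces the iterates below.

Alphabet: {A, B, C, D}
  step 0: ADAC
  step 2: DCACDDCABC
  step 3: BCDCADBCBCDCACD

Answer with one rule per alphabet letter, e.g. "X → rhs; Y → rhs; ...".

A->CA, B->C, C->D, D->BC

  step 2 ⇒ step 3: DCACDDCABC ⇒ BC·D·CA·D·BC·BC·D·CA·C·D
    A ↦ CA
    B ↦ C
    C ↦ D
    D ↦ BC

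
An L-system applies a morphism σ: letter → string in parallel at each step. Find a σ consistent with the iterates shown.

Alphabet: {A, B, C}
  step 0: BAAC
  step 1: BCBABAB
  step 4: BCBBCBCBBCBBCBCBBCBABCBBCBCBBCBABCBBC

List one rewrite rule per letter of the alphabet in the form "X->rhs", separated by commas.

A->BA, B->BC, C->B

  step 0 ⇒ step 1: BAAC ⇒ BC·BA·BA·B
    A ↦ BA
    B ↦ BC
    C ↦ B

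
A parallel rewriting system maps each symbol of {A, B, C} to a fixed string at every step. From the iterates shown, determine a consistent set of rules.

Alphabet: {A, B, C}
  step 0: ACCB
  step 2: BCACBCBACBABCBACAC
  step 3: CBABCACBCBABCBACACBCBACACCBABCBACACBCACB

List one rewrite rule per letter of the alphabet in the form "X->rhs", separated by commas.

A->CAC, B->CBA, C->B

  step 2 ⇒ step 3: BCACBCBACBABCBACAC ⇒ CBA·B·CAC·B·CBA·B·CBA·CAC·B·CBA·CAC·CBA·B·CBA·CAC·B·CAC·B
    A ↦ CAC
    B ↦ CBA
    C ↦ B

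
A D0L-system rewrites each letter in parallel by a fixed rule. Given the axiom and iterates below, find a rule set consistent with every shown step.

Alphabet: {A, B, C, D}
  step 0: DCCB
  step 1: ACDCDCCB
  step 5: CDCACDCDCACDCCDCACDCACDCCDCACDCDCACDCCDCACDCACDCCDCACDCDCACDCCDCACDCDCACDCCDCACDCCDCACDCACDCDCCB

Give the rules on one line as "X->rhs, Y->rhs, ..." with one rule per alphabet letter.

A->C, B->CB, C->DC, D->AC

  step 0 ⇒ step 1: DCCB ⇒ AC·DC·DC·CB
    B ↦ CB
    C ↦ DC
    D ↦ AC
    A ↦ C  (constrained at step 1)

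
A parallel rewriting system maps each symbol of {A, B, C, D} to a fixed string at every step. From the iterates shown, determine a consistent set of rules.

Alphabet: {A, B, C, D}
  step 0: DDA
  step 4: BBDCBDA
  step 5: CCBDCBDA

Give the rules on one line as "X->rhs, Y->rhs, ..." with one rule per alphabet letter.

A->DA, B->C, C->D, D->B

  step 4 ⇒ step 5: BBDCBDA ⇒ C·C·B·D·C·B·DA
    A ↦ DA
    B ↦ C
    C ↦ D
    D ↦ B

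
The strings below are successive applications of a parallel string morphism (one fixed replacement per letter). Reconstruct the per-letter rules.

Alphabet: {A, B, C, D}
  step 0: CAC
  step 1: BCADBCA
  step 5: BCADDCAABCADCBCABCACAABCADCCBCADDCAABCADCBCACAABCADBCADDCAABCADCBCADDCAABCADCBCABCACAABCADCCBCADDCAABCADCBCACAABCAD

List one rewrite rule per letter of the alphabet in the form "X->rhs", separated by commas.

  step 0 ⇒ step 1: CAC ⇒ BCA·D·BCA
    A ↦ D
    C ↦ BCA
    B ↦ CAA  (constrained at step 1)
    D ↦ C  (constrained at step 1)

A->D, B->CAA, C->BCA, D->C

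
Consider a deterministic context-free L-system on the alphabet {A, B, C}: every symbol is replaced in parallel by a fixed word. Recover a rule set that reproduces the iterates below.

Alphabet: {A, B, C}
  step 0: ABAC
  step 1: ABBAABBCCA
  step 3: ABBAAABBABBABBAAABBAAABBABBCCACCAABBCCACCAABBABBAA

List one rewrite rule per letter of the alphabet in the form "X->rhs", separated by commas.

  step 0 ⇒ step 1: ABAC ⇒ ABB·A·ABB·CCA
    A ↦ ABB
    B ↦ A
    C ↦ CCA

A->ABB, B->A, C->CCA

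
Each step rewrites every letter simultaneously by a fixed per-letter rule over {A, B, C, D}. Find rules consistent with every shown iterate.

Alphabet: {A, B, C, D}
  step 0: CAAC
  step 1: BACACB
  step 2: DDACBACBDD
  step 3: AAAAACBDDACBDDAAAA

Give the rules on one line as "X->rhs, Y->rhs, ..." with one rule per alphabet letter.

A->AC, B->DD, C->B, D->AA

  step 2 ⇒ step 3: DDACBACBDD ⇒ AA·AA·AC·B·DD·AC·B·DD·AA·AA
    A ↦ AC
    B ↦ DD
    C ↦ B
    D ↦ AA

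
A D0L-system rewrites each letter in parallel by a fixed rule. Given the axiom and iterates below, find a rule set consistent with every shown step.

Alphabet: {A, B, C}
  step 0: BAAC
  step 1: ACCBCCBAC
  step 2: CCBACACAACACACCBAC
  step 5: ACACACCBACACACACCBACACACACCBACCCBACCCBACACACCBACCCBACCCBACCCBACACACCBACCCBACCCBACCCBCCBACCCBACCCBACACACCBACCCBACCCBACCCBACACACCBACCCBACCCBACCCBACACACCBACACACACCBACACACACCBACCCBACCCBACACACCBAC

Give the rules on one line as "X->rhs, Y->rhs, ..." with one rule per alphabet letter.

  step 1 ⇒ step 2: ACCBCCBAC ⇒ CCB·AC·AC·A·AC·AC·A·CCB·AC
    A ↦ CCB
    B ↦ A
    C ↦ AC

A->CCB, B->A, C->AC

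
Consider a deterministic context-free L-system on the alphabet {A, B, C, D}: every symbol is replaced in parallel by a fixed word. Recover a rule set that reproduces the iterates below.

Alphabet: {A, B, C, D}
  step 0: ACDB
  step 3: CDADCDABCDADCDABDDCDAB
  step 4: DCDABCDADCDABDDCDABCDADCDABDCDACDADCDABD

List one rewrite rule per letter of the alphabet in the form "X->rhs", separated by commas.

  step 3 ⇒ step 4: CDADCDABCDADCDABDDCDAB ⇒ D·CDA·B·CDA·D·CDA·B·D·D·CDA·B·CDA·D·CDA·B·D·CDA·CDA·D·CDA·B·D
    A ↦ B
    B ↦ D
    C ↦ D
    D ↦ CDA

A->B, B->D, C->D, D->CDA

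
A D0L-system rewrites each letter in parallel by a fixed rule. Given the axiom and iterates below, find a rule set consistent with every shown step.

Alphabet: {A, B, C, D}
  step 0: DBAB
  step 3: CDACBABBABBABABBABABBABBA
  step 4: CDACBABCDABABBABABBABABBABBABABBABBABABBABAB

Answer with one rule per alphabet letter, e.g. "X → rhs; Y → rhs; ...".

  step 3 ⇒ step 4: CDACBABBABBABABBABABBABBA ⇒ CDA·CBA·B·CDA·BA·B·BA·BA·B·BA·BA·B·BA·B·BA·BA·B·BA·B·BA·BA·B·BA·BA·B
    A ↦ B
    B ↦ BA
    C ↦ CDA
    D ↦ CBA

A->B, B->BA, C->CDA, D->CBA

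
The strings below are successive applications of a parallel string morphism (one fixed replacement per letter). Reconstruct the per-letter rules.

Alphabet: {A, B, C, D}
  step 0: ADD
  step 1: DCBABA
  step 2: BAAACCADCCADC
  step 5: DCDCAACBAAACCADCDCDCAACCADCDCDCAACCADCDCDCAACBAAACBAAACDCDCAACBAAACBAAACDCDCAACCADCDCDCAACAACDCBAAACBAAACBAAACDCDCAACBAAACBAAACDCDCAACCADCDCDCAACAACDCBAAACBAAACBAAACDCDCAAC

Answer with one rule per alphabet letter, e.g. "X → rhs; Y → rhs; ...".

A->DC, B->CA, C->AAC, D->BA

  step 1 ⇒ step 2: DCBABA ⇒ BA·AAC·CA·DC·CA·DC
    A ↦ DC
    B ↦ CA
    C ↦ AAC
    D ↦ BA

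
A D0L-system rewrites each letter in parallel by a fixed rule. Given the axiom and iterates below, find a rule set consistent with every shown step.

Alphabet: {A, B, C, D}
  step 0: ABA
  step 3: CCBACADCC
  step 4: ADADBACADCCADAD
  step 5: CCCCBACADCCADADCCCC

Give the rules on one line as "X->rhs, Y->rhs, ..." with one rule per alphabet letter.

A->C, B->BA, C->AD, D->C

  step 4 ⇒ step 5: ADADBACADCCADAD ⇒ C·C·C·C·BA·C·AD·C·C·AD·AD·C·C·C·C
    A ↦ C
    B ↦ BA
    C ↦ AD
    D ↦ C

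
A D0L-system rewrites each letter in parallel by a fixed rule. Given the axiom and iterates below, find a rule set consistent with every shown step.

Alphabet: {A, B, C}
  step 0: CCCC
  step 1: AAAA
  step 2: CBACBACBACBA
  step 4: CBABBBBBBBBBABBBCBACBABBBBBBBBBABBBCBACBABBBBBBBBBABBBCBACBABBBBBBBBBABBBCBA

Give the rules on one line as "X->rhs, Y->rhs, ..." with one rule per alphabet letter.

  step 1 ⇒ step 2: AAAA ⇒ CBA·CBA·CBA·CBA
    A ↦ CBA
    B ↦ BBB  (constrained at step 2)
  step 0 ⇒ step 1: CCCC ⇒ A·A·A·A
    C ↦ A

A->CBA, B->BBB, C->A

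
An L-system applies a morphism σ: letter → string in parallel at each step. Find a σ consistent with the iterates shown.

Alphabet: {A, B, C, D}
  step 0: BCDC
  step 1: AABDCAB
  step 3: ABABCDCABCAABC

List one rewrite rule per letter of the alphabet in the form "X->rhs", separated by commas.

  step 0 ⇒ step 1: BCDC ⇒ A·AB·DC·AB
    B ↦ A
    C ↦ AB
    D ↦ DC
    A ↦ C  (constrained at step 1)

A->C, B->A, C->AB, D->DC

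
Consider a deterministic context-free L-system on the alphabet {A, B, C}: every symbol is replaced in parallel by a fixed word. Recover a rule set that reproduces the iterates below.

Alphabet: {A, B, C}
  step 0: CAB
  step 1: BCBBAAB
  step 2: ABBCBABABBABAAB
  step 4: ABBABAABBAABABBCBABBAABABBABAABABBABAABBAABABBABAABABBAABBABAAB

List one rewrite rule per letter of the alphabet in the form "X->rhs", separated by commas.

A->BA, B->AB, C->BCB

  step 1 ⇒ step 2: BCBBAAB ⇒ AB·BCB·AB·AB·BA·BA·AB
    A ↦ BA
    B ↦ AB
    C ↦ BCB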